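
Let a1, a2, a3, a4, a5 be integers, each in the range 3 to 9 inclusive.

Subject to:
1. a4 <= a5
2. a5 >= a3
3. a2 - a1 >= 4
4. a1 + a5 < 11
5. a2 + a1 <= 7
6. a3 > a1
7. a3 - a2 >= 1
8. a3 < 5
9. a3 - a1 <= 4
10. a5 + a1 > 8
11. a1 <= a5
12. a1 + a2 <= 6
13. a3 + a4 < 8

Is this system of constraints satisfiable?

Constraints 3, 7, and 9 give a2 − a1 ≥ 4, a1 − a3 ≥ -4, a3 − a2 ≥ 1.
Adding all 3 inequalities: the left sides telescope to 0, and the right sides sum to 4 + (-4) + 1 = 1. So 0 ≥ 1, which is false.

Unsatisfiable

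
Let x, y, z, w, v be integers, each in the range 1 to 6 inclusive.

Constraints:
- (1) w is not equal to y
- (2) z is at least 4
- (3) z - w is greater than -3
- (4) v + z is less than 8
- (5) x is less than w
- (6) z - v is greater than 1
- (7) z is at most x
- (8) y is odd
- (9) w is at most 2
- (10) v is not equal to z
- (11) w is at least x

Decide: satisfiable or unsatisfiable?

Unsatisfiable

From constraints 2 and 7: x ≥ z and z ≥ 4, so x ≥ 4. From constraints 9 and 11: x ≤ w and w ≤ 2, so x ≤ 2. But 2 < 4, so no value of x works.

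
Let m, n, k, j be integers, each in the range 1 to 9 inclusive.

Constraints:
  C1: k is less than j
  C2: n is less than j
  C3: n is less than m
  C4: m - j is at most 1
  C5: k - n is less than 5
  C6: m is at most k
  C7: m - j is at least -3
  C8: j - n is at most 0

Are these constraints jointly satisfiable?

Unsatisfiable

Constraints 1, 3, 6, and 8 give m ≤ k, k < j, j ≤ n, n < m. Chaining: m ≤ k < j ≤ n < m, which forces m < m — impossible.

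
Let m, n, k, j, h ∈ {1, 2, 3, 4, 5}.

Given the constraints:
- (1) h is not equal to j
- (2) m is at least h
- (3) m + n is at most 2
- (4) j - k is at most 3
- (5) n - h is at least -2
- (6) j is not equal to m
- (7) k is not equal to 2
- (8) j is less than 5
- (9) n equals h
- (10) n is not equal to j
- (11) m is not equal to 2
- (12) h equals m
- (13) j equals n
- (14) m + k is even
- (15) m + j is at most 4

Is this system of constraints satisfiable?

Unsatisfiable

From constraints 9, 12, and 13, j = n = h = m, so j = m. But constraint 6 says j ≠ m. Contradiction.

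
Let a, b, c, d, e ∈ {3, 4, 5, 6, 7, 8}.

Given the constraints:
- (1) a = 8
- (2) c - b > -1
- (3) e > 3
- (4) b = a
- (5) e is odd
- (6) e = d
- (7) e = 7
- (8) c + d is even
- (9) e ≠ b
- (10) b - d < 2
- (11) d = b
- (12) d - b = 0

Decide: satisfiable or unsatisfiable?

Unsatisfiable

Constraint 7 fixes e = 7 and constraint 1 fixes a = 8. Constraints 4, 6, and 11 give e = d = b = a, so e = a. But 7 ≠ 8 — contradiction.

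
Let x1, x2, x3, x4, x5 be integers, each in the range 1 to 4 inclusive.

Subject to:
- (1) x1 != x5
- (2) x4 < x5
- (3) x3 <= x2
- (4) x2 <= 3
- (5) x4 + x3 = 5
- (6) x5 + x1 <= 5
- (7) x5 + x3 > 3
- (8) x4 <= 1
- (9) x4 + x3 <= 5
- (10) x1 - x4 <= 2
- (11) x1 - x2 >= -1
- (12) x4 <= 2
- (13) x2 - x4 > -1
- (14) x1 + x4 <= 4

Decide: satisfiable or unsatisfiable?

Unsatisfiable

From constraint 8: x4 ≤ 1. From constraints 3 and 4: x3 ≤ x2 ≤ 3. Hence x4 + x3 ≤ 4. But constraint 5 requires x4 + x3 = 5, and 5 > 4. Contradiction.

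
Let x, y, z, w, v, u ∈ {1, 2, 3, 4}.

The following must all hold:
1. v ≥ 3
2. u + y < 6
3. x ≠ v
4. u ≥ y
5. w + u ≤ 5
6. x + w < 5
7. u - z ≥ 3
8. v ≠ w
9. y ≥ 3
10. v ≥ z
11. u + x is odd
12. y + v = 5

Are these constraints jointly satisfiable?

From constraint 9: y ≥ 3. From constraint 1: v ≥ 3. Hence y + v ≥ 6. But constraint 12 requires y + v = 5, and 5 < 6. Contradiction.

Unsatisfiable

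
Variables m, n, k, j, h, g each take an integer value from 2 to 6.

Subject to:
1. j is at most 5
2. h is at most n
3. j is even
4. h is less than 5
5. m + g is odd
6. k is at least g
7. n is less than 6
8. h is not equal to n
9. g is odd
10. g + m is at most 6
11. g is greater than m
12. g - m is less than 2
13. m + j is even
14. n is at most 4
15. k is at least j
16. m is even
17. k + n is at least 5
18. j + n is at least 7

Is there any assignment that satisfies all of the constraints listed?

Setting (m, n, k, j, h, g) = (2, 3, 4, 4, 2, 3) satisfies everything: constraint 10: g + m = 5; constraint 12: g - m = 1; constraint 17: k + n = 7, and the others follow.

Satisfiable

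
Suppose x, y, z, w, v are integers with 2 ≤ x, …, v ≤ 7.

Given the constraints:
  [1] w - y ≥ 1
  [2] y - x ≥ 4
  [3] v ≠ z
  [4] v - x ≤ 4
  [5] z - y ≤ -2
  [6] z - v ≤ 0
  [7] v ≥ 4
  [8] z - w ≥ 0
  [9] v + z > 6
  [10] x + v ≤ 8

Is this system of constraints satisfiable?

Constraints 1, 2, 4, 6, and 8 give x − v ≥ -4, v − z ≥ 0, z − w ≥ 0, w − y ≥ 1, y − x ≥ 4.
Adding all 5 inequalities: the left sides telescope to 0, and the right sides sum to (-4) + 0 + 0 + 1 + 4 = 1. So 0 ≥ 1, which is false.

Unsatisfiable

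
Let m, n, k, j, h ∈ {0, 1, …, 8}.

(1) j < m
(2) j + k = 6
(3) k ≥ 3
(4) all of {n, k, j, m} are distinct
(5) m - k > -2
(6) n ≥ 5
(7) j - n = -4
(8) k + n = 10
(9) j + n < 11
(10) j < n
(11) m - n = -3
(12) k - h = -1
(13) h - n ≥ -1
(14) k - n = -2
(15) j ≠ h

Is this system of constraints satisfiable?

Setting (m, n, k, j, h) = (3, 6, 4, 2, 5) satisfies everything: constraint 2: j + k = 6; constraint 5: m - k = -1; constraint 7: j - n = -4, and the others follow.

Satisfiable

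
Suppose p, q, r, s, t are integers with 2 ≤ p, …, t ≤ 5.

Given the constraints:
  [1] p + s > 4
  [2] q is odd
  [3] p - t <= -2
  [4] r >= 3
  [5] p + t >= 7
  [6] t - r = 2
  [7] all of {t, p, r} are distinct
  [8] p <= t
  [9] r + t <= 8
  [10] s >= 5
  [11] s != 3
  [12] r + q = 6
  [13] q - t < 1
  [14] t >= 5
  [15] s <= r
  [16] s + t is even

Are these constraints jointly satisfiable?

From constraints 10 and 15: r ≥ s ≥ 5. From constraint 14: t ≥ 5. Hence r + t ≥ 10. But constraint 9 requires r + t ≤ 8, and 8 < 10. Contradiction.

Unsatisfiable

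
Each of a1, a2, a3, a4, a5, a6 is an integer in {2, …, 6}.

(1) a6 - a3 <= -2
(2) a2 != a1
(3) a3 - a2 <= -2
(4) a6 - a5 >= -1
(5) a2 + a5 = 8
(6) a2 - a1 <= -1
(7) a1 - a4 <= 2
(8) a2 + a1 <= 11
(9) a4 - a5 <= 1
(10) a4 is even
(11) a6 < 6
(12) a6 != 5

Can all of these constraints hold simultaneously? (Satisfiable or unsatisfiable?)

Unsatisfiable

Constraints 1, 3, 4, 6, 7, and 9 give a6 − a5 ≥ -1, a5 − a4 ≥ -1, a4 − a1 ≥ -2, a1 − a2 ≥ 1, a2 − a3 ≥ 2, a3 − a6 ≥ 2.
Adding all 6 inequalities: the left sides telescope to 0, and the right sides sum to (-1) + (-1) + (-2) + 1 + 2 + 2 = 1. So 0 ≥ 1, which is false.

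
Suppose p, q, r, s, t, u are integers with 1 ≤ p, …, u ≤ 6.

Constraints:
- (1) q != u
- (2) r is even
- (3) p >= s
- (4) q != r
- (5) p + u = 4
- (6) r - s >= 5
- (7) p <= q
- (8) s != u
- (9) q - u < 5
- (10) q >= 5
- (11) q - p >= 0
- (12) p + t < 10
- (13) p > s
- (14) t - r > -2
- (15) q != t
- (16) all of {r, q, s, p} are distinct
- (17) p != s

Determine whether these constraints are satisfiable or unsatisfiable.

Satisfiable

One satisfying assignment is p = 2, q = 5, r = 6, s = 1, t = 6, u = 2.
For the less obvious constraints — constraint 5: p + u = 4; constraint 6: r - s = 5 — and the others hold by inspection.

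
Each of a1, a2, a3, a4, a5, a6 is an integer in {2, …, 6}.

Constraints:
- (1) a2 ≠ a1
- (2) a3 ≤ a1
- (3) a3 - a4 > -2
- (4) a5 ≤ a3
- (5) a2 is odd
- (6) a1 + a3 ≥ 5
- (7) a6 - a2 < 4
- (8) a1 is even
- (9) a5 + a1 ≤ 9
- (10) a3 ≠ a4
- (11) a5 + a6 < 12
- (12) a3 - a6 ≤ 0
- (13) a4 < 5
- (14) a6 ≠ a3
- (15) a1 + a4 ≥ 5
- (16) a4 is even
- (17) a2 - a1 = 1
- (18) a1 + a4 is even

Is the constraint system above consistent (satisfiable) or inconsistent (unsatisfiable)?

Satisfiable

Setting (a1, a2, a3, a4, a5, a6) = (4, 5, 3, 2, 3, 6) satisfies everything: constraint 3: a3 - a4 = 1; constraint 6: a1 + a3 = 7, and the others follow.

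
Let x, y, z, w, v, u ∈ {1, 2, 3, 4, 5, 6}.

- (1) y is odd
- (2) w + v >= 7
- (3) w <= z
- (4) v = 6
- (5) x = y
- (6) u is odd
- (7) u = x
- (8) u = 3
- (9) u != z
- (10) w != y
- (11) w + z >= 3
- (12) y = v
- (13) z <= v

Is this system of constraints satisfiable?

Constraint 8 fixes u = 3 and constraint 4 fixes v = 6. Constraints 5, 7, and 12 give u = x = y = v, so u = v. But 3 ≠ 6 — contradiction.

Unsatisfiable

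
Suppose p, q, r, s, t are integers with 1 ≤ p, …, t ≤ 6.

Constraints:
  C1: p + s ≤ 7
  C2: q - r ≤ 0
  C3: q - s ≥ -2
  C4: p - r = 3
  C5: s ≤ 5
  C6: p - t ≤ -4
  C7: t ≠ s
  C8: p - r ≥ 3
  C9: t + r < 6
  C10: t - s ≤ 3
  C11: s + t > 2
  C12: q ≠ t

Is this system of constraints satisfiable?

Constraints 2, 3, 6, 8, and 10 give s − t ≥ -3, t − p ≥ 4, p − r ≥ 3, r − q ≥ 0, q − s ≥ -2.
Adding all 5 inequalities: the left sides telescope to 0, and the right sides sum to (-3) + 4 + 3 + 0 + (-2) = 2. So 0 ≥ 2, which is false.

Unsatisfiable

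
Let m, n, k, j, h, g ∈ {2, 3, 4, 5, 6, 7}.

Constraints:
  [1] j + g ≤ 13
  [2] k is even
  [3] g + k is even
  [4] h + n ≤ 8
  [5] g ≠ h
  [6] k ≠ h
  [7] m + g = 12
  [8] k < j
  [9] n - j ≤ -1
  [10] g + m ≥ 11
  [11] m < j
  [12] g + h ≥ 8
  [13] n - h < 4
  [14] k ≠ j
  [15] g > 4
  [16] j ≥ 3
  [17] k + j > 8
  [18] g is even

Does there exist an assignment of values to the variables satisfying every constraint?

Take m = 6, n = 5, k = 4, j = 7, h = 2, g = 6. Then constraint 1: j + g = 13; constraint 4: h + n = 7; constraint 7: m + g = 12, and every other listed constraint is also met.

Satisfiable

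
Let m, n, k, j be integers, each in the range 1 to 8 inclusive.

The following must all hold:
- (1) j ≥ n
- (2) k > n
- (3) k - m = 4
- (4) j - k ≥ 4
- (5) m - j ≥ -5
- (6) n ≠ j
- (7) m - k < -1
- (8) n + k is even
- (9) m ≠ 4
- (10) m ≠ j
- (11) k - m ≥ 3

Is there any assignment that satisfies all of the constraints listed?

Unsatisfiable

Constraints 4, 5, and 11 give m − j ≥ -5, j − k ≥ 4, k − m ≥ 3.
Adding all 3 inequalities: the left sides telescope to 0, and the right sides sum to (-5) + 4 + 3 = 2. So 0 ≥ 2, which is false.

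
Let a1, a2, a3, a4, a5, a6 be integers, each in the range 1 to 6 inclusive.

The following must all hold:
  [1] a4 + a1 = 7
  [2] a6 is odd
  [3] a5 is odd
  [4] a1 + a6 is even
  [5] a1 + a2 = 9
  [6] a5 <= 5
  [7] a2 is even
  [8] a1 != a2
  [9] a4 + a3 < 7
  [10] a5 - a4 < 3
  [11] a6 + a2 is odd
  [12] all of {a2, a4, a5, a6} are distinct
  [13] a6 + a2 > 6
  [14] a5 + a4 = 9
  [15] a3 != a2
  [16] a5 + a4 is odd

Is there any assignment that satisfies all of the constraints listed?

Satisfiable

Setting (a1, a2, a3, a4, a5, a6) = (3, 6, 1, 4, 5, 3) satisfies everything: constraint 1: a4 + a1 = 7; constraint 5: a1 + a2 = 9, and the others follow.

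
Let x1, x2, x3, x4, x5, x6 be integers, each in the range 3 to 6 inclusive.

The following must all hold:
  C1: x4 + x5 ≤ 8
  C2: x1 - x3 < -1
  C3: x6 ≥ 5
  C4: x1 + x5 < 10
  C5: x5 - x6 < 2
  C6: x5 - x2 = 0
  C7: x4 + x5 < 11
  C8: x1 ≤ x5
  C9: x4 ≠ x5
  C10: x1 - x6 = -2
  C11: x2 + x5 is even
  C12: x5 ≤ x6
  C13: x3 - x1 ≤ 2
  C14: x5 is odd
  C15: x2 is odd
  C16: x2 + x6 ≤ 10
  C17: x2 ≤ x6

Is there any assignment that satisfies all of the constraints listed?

Satisfiable

The assignment x1 = 3, x2 = 5, x3 = 5, x4 = 3, x5 = 5, x6 = 5 works:
  constraint 1 holds since x4 + x5 = 8.
  constraint 2 holds since x1 - x3 = -2.
The rest check out directly.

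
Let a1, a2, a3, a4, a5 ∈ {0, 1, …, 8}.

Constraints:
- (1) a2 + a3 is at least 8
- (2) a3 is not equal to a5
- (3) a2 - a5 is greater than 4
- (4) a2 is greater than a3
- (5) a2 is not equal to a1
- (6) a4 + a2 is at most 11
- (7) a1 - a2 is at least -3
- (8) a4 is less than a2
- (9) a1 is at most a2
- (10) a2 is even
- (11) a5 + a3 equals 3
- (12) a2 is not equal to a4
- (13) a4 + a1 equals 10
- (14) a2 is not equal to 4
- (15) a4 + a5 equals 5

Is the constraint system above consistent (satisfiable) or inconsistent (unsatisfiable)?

Try a1 = 5, a2 = 6, a3 = 3, a4 = 5, a5 = 0.
Check constraint 1: a2 + a3 = 9; constraint 3: a2 - a5 = 6. The remaining constraints are straightforward to verify.

Satisfiable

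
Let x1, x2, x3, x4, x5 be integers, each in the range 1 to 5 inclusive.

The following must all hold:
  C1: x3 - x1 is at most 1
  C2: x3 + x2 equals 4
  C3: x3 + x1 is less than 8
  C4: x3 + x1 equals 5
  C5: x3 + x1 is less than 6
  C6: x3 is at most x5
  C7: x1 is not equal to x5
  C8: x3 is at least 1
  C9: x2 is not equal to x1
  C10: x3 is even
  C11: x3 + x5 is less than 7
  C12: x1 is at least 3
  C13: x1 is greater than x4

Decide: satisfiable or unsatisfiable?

Satisfiable

The assignment x1 = 3, x2 = 2, x3 = 2, x4 = 2, x5 = 4 works:
  constraint 1 holds since x3 - x1 = -1.
  constraint 2 holds since x3 + x2 = 4.
The rest check out directly.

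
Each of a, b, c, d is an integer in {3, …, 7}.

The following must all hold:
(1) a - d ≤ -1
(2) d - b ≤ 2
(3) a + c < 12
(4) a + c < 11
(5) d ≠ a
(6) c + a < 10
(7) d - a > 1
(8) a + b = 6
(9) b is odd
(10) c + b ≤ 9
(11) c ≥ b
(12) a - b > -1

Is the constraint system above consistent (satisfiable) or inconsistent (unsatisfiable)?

Try a = 3, b = 3, c = 6, d = 5.
Check constraint 1: a - d = -2; constraint 2: d - b = 2; constraint 3: a + c = 9. The remaining constraints are straightforward to verify.

Satisfiable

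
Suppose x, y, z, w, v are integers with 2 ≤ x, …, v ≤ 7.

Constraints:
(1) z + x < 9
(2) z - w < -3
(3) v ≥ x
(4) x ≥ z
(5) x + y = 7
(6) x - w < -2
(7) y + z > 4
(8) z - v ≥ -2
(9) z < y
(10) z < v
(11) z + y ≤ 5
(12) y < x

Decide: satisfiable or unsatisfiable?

Setting (x, y, z, w, v) = (4, 3, 2, 7, 4) satisfies everything: constraint 1: z + x = 6; constraint 2: z - w = -5, and the others follow.

Satisfiable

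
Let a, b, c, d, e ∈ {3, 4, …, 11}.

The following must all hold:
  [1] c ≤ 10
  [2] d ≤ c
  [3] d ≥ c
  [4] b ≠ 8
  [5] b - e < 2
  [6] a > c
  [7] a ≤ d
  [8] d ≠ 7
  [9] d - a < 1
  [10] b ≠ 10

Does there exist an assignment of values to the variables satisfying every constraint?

Unsatisfiable

Constraints 2, 6, and 7 give c < a, a ≤ d, d ≤ c. Chaining: c < a ≤ d ≤ c, which forces c < c — impossible.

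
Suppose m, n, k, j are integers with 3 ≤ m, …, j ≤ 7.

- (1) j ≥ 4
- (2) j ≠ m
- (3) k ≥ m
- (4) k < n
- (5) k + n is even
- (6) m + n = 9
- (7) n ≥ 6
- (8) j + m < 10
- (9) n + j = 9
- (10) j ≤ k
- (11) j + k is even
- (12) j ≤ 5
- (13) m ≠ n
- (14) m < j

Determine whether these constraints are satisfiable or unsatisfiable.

From constraint 7: n ≥ 6. From constraint 1: j ≥ 4. Hence n + j ≥ 10. But constraint 9 requires n + j = 9, and 9 < 10. Contradiction.

Unsatisfiable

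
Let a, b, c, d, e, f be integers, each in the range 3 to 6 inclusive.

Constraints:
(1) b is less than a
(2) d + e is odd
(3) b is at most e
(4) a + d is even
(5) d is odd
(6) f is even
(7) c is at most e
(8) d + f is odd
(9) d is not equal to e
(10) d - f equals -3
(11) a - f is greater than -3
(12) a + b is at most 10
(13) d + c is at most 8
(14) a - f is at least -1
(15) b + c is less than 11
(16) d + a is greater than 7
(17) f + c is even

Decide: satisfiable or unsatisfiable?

Satisfiable

One satisfying assignment is a = 5, b = 4, c = 4, d = 3, e = 6, f = 6.
For the less obvious constraints — constraint 10: d - f = -3; constraint 11: a - f = -1; constraint 12: a + b = 9 — and the others hold by inspection.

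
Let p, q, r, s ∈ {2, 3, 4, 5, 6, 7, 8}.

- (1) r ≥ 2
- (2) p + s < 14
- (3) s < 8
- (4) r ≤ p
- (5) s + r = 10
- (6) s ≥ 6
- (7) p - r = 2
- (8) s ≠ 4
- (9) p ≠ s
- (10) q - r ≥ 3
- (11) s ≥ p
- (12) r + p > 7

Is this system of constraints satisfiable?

Satisfiable

Setting (p, q, r, s) = (5, 6, 3, 7) satisfies everything: constraint 2: p + s = 12; constraint 5: s + r = 10, and the others follow.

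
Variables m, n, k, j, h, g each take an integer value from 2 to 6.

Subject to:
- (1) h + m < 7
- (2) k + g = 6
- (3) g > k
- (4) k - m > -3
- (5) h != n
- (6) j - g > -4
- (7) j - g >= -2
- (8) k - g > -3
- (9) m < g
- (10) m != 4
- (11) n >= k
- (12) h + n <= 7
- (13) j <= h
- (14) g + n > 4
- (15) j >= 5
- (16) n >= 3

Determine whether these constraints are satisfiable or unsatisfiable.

Unsatisfiable

From constraints 13 and 15: h ≥ j ≥ 5. From constraint 16: n ≥ 3. Hence h + n ≥ 8. But constraint 12 requires h + n ≤ 7, and 7 < 8. Contradiction.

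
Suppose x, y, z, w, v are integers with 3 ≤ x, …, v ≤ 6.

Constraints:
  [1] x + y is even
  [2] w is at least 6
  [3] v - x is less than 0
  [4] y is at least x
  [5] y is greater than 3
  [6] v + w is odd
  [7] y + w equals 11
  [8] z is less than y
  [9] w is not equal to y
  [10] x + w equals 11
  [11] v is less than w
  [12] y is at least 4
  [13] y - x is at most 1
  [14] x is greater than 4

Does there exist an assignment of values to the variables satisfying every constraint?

Setting (x, y, z, w, v) = (5, 5, 3, 6, 3) satisfies everything: constraint 3: v - x = -2; constraint 7: y + w = 11; constraint 10: x + w = 11, and the others follow.

Satisfiable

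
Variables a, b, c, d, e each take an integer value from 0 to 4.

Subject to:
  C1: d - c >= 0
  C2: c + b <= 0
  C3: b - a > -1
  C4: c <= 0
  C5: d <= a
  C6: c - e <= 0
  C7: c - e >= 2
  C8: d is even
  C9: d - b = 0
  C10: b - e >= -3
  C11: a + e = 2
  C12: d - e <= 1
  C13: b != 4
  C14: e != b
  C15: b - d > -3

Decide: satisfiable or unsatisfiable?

Unsatisfiable

Constraints 1, 7, and 12 give e − d ≥ -1, d − c ≥ 0, c − e ≥ 2.
Adding all 3 inequalities: the left sides telescope to 0, and the right sides sum to (-1) + 0 + 2 = 1. So 0 ≥ 1, which is false.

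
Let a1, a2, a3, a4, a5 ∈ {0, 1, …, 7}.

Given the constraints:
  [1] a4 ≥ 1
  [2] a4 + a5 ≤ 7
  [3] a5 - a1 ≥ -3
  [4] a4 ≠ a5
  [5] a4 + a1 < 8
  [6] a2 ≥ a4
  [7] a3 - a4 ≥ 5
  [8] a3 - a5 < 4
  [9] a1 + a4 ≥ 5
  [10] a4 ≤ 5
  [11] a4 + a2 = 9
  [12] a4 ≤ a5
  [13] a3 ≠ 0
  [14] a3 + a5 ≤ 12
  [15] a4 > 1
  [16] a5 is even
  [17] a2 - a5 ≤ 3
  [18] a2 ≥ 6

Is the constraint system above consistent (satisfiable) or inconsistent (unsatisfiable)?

Try a1 = 4, a2 = 7, a3 = 7, a4 = 2, a5 = 4.
Check constraint 2: a4 + a5 = 6; constraint 3: a5 - a1 = 0. The remaining constraints are straightforward to verify.

Satisfiable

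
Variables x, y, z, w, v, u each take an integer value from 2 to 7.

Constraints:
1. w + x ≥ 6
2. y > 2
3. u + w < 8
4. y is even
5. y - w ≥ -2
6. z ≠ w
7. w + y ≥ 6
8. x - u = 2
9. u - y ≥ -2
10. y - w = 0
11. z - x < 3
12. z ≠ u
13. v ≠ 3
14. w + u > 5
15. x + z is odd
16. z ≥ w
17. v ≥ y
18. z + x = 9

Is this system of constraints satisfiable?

Satisfiable

Setting (x, y, z, w, v, u) = (4, 4, 5, 4, 6, 2) satisfies everything: constraint 1: w + x = 8; constraint 3: u + w = 6, and the others follow.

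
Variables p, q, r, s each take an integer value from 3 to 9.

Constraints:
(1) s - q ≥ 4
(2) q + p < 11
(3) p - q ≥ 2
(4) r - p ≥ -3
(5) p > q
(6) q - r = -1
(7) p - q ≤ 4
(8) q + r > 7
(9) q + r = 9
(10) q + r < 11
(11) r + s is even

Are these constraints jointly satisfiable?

Satisfiable

Take p = 6, q = 4, r = 5, s = 9. Then constraint 1: s - q = 5; constraint 2: q + p = 10, and every other listed constraint is also met.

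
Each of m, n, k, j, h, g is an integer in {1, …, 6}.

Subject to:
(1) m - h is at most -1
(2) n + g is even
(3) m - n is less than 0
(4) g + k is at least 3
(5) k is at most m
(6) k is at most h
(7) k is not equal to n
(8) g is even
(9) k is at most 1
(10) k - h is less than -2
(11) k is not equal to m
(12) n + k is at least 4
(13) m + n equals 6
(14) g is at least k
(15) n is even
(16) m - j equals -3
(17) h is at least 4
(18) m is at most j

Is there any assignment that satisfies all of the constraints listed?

Setting (m, n, k, j, h, g) = (2, 4, 1, 5, 5, 4) satisfies everything: constraint 1: m - h = -3; constraint 3: m - n = -2; constraint 4: g + k = 5, and the others follow.

Satisfiable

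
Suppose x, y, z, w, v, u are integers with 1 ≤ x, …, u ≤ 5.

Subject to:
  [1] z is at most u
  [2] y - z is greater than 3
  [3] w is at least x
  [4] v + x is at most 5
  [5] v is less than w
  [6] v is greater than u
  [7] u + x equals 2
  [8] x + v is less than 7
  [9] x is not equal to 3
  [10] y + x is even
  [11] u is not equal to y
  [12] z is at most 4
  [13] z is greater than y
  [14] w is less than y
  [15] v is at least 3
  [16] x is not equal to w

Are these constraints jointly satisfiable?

Constraints 1, 5, 6, 13, and 14 give w < y, y < z, z ≤ u, u < v, v < w. Chaining: w < y < z ≤ u < v < w, which forces w < w — impossible.

Unsatisfiable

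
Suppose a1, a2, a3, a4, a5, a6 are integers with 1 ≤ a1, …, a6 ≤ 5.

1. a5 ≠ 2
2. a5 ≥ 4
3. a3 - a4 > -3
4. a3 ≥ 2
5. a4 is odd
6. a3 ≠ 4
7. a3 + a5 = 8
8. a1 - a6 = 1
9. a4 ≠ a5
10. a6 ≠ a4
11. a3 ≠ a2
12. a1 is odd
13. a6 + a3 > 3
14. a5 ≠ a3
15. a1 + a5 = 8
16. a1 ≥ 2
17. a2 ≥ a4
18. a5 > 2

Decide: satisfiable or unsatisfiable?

Satisfiable

The assignment a1 = 3, a2 = 5, a3 = 3, a4 = 3, a5 = 5, a6 = 2 works:
  constraint 3 holds since a3 - a4 = 0.
  constraint 7 holds since a3 + a5 = 8.
The rest check out directly.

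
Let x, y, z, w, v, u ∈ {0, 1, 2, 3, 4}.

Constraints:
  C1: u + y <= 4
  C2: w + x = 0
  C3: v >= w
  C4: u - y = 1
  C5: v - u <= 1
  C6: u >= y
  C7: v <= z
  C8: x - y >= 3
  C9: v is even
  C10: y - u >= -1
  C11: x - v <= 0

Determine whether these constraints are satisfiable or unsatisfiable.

Constraints 5, 8, 10, and 11 give u − v ≥ -1, v − x ≥ 0, x − y ≥ 3, y − u ≥ -1.
Adding all 4 inequalities: the left sides telescope to 0, and the right sides sum to (-1) + 0 + 3 + (-1) = 1. So 0 ≥ 1, which is false.

Unsatisfiable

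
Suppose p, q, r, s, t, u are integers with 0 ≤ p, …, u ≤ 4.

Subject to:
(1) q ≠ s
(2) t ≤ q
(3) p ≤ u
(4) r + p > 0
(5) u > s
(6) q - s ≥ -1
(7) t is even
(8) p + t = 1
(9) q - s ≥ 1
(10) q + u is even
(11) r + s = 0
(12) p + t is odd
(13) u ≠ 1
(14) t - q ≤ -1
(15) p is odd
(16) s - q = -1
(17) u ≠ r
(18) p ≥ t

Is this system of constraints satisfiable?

Satisfiable

One satisfying assignment is p = 1, q = 1, r = 0, s = 0, t = 0, u = 3.
For the less obvious constraints — constraint 4: r + p = 1; constraint 6: q - s = 1; constraint 8: p + t = 1 — and the others hold by inspection.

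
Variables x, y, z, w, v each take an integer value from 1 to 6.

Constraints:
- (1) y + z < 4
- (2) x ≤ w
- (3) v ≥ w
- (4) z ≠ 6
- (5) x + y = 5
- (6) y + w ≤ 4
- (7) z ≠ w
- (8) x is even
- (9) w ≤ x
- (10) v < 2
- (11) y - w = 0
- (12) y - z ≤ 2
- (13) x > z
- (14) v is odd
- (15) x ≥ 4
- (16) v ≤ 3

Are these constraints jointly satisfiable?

Unsatisfiable

From constraints 2 and 15: w ≥ x and x ≥ 4, so w ≥ 4. From constraints 3 and 16: w ≤ v and v ≤ 3, so w ≤ 3. But 3 < 4, so no value of w works.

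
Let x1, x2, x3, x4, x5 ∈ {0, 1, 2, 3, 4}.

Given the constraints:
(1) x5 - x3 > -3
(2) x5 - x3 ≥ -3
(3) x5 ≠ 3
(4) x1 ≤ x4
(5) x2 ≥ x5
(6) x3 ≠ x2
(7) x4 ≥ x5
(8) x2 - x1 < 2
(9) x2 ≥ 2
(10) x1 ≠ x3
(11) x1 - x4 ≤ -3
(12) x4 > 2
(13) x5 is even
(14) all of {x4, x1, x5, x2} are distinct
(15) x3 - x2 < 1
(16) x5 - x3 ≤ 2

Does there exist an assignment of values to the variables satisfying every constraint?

One satisfying assignment is x1 = 1, x2 = 2, x3 = 0, x4 = 4, x5 = 0.
For the less obvious constraints — constraint 1: x5 - x3 = 0; constraint 2: x5 - x3 = 0; constraint 8: x2 - x1 = 1 — and the others hold by inspection.

Satisfiable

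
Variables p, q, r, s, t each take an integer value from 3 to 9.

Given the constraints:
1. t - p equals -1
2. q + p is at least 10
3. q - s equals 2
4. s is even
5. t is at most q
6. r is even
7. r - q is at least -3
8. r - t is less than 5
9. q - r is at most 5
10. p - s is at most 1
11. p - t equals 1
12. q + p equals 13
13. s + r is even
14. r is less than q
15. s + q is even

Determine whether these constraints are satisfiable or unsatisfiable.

Satisfiable

Try p = 5, q = 8, r = 6, s = 6, t = 4.
Check constraint 1: t - p = -1; constraint 2: q + p = 13; constraint 3: q - s = 2. The remaining constraints are straightforward to verify.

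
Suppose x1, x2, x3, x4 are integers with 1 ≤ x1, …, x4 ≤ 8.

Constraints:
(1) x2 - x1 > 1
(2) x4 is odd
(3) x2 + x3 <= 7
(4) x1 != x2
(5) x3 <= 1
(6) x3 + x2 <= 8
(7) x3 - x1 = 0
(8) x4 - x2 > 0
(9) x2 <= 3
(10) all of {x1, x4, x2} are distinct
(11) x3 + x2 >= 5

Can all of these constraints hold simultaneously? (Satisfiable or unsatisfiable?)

From constraint 5: x3 ≤ 1. From constraint 9: x2 ≤ 3. Hence x3 + x2 ≤ 4. But constraint 11 requires x3 + x2 ≥ 5, and 5 > 4. Contradiction.

Unsatisfiable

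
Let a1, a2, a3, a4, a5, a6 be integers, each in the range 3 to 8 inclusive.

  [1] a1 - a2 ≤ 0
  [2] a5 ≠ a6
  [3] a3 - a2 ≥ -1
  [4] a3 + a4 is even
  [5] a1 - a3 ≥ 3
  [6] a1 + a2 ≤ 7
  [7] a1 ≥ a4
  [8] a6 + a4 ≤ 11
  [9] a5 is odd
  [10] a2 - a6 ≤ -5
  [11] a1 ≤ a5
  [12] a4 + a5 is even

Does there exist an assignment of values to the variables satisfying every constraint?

Unsatisfiable

Constraints 1, 3, and 5 give a2 − a1 ≥ 0, a1 − a3 ≥ 3, a3 − a2 ≥ -1.
Adding all 3 inequalities: the left sides telescope to 0, and the right sides sum to 0 + 3 + (-1) = 2. So 0 ≥ 2, which is false.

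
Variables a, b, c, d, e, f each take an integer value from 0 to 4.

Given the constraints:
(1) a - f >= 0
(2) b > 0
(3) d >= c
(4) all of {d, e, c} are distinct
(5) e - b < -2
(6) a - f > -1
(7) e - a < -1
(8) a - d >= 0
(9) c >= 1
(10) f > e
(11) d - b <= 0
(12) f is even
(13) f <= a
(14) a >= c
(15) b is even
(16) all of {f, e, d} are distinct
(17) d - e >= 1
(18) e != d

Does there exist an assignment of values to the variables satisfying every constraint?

Try a = 4, b = 4, c = 2, d = 3, e = 0, f = 2.
Check constraint 1: a - f = 2; constraint 5: e - b = -4. The remaining constraints are straightforward to verify.

Satisfiable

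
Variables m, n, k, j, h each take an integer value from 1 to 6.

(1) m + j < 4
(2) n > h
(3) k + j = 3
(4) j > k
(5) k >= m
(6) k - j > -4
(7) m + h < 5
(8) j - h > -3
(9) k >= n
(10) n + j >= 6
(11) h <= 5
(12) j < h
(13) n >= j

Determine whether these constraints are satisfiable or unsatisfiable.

Unsatisfiable

Constraints 2, 4, 9, and 12 give h < n, n ≤ k, k < j, j < h. Chaining: h < n ≤ k < j < h, which forces h < h — impossible.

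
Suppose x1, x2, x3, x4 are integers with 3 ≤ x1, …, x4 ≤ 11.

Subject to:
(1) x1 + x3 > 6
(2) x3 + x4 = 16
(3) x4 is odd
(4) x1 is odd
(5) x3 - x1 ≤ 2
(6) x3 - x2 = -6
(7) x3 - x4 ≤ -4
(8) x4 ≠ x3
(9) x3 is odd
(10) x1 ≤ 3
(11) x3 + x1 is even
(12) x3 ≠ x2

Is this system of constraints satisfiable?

Setting (x1, x2, x3, x4) = (3, 11, 5, 11) satisfies everything: constraint 1: x1 + x3 = 8; constraint 2: x3 + x4 = 16, and the others follow.

Satisfiable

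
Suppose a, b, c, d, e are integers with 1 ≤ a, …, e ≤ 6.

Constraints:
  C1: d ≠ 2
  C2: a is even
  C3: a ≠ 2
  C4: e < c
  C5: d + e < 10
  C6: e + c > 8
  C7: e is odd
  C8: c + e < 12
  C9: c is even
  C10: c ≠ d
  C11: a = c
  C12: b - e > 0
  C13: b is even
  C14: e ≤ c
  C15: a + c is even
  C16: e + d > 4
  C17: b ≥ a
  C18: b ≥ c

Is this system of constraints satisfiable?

Take a = 6, b = 6, c = 6, d = 4, e = 3. Then constraint 5: d + e = 7; constraint 6: e + c = 9; constraint 8: c + e = 9, and every other listed constraint is also met.

Satisfiable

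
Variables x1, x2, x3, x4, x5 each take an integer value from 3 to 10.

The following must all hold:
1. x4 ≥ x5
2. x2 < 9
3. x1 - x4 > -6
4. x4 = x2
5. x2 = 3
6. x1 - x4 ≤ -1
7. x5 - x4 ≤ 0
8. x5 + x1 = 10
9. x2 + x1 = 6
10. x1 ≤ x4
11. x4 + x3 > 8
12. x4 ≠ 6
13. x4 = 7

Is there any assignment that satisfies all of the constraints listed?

Constraint 13 fixes x4 = 7 and constraint 5 fixes x2 = 3, but constraint 4 requires x4 = x2. Since 7 ≠ 3, contradiction.

Unsatisfiable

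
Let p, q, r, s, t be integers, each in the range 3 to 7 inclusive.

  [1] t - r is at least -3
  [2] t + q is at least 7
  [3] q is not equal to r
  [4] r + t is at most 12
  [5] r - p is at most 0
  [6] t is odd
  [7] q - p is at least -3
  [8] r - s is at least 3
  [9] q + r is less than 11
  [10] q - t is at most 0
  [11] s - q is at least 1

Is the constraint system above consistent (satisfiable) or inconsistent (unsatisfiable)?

Unsatisfiable

Constraints 5, 7, 8, and 11 give r − s ≥ 3, s − q ≥ 1, q − p ≥ -3, p − r ≥ 0.
Adding all 4 inequalities: the left sides telescope to 0, and the right sides sum to 3 + 1 + (-3) + 0 = 1. So 0 ≥ 1, which is false.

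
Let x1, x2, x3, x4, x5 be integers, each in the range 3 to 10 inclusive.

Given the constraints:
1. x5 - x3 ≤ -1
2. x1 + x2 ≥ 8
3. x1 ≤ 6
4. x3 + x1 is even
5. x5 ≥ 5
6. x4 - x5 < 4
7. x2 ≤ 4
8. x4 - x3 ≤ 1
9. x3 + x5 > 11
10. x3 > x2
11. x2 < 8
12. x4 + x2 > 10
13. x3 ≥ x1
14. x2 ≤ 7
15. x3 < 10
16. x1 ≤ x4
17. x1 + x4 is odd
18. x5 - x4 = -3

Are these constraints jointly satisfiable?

Satisfiable

Try x1 = 4, x2 = 4, x3 = 8, x4 = 9, x5 = 6.
Check constraint 1: x5 - x3 = -2; constraint 2: x1 + x2 = 8. The remaining constraints are straightforward to verify.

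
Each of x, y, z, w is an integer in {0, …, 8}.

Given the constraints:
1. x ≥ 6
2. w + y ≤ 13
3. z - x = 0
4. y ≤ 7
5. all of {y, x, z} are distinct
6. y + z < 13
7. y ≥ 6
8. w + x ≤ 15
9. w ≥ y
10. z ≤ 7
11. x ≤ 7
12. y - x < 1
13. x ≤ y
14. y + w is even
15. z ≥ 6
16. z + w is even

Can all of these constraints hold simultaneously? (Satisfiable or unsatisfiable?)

Constraints 1, 4, 7, 10, 11, and 15 confine each of y, x, z to the 2 values {6, 7}.
Constraint 5 requires all 3 of them to be distinct, but only 2 values are available — impossible by the pigeonhole principle.

Unsatisfiable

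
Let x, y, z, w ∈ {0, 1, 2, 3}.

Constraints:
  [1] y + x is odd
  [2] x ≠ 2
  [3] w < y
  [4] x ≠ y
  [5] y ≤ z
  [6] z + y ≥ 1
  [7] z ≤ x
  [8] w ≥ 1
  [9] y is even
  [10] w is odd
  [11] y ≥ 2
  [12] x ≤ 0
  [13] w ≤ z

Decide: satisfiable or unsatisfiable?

Unsatisfiable

From constraints 5 and 11: z ≥ y and y ≥ 2, so z ≥ 2. From constraints 7 and 12: z ≤ x and x ≤ 0, so z ≤ 0. But 0 < 2, so no value of z works.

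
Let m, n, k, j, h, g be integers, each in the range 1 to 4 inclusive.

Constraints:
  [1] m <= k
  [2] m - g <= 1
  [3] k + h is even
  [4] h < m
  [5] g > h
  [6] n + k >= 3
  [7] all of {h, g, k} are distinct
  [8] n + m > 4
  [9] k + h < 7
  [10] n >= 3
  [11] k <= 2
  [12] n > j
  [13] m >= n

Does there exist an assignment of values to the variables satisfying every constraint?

From constraints 10 and 13: m ≥ n and n ≥ 3, so m ≥ 3. From constraints 1 and 11: m ≤ k and k ≤ 2, so m ≤ 2. But 2 < 3, so no value of m works.

Unsatisfiable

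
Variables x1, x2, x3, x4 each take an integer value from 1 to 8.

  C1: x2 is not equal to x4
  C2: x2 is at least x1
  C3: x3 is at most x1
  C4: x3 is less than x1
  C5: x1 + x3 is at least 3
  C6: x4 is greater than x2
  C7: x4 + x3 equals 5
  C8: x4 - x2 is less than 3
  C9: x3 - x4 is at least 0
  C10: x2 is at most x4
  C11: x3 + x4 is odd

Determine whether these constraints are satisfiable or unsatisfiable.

Constraints 2, 4, 9, and 10 give x1 ≤ x2, x2 ≤ x4, x4 ≤ x3, x3 < x1. Chaining: x1 ≤ x2 ≤ x4 ≤ x3 < x1, which forces x1 < x1 — impossible.

Unsatisfiable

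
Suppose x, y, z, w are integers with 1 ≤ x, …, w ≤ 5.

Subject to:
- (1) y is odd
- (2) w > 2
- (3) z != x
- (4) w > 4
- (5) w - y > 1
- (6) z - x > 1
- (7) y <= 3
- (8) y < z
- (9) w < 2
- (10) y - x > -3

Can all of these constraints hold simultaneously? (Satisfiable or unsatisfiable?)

From constraint 4: w ≥ 5. From constraint 9: w ≤ 1. But 1 < 5, so no value of w works.

Unsatisfiable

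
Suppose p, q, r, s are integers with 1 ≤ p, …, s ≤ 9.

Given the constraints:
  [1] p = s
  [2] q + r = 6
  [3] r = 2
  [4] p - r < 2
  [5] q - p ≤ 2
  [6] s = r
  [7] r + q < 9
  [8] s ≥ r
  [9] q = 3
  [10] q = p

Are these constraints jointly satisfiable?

Unsatisfiable

Constraint 9 fixes q = 3 and constraint 3 fixes r = 2. Constraints 1, 6, and 10 give q = p = s = r, so q = r. But 3 ≠ 2 — contradiction.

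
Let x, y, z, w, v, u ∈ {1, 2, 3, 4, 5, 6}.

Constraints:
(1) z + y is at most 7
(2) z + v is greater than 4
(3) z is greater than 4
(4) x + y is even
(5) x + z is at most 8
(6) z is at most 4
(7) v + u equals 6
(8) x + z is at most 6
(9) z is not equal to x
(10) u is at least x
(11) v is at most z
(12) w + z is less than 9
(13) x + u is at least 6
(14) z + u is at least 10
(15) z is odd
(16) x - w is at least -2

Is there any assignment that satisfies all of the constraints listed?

From constraint 3: z ≥ 5. From constraint 6: z ≤ 4. But 4 < 5, so no value of z works.

Unsatisfiable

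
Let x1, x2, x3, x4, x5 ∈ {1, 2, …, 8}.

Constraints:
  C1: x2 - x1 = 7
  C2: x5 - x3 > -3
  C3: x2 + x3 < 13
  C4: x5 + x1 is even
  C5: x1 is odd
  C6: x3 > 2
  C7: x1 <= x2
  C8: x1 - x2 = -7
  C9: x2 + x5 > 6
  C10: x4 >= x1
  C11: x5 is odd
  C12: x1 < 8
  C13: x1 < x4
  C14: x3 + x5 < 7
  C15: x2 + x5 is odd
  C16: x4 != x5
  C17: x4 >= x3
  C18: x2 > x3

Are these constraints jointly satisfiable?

One satisfying assignment is x1 = 1, x2 = 8, x3 = 3, x4 = 7, x5 = 1.
For the less obvious constraints — constraint 1: x2 - x1 = 7; constraint 2: x5 - x3 = -2 — and the others hold by inspection.

Satisfiable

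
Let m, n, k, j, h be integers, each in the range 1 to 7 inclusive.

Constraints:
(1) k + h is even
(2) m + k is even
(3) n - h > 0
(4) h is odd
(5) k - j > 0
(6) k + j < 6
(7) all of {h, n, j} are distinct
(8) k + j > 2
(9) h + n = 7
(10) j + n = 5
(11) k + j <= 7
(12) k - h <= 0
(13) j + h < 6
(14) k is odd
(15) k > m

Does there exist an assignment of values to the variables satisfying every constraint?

Take m = 1, n = 4, k = 3, j = 1, h = 3. Then constraint 3: n - h = 1; constraint 5: k - j = 2, and every other listed constraint is also met.

Satisfiable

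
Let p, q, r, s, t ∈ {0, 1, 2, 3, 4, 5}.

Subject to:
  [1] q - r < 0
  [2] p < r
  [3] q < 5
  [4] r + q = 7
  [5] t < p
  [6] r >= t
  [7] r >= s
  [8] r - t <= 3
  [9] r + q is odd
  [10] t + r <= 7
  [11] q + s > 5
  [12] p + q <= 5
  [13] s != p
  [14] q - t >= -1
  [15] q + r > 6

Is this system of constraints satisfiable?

Satisfiable

Try p = 2, q = 3, r = 4, s = 4, t = 1.
Check constraint 1: q - r = -1; constraint 4: r + q = 7; constraint 8: r - t = 3. The remaining constraints are straightforward to verify.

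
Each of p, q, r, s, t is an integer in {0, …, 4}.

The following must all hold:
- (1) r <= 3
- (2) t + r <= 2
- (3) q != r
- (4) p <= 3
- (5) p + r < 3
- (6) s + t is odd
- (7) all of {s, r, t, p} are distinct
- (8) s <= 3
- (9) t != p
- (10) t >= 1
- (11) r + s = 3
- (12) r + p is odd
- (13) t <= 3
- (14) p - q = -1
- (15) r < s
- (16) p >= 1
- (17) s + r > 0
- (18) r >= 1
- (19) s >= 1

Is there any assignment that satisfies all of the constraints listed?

Unsatisfiable

Constraints 1, 4, 8, 10, 13, 16, 18, and 19 confine each of s, r, t, p to the 3 values {1, …, 3}.
Constraint 7 requires all 4 of them to be distinct, but only 3 values are available — impossible by the pigeonhole principle.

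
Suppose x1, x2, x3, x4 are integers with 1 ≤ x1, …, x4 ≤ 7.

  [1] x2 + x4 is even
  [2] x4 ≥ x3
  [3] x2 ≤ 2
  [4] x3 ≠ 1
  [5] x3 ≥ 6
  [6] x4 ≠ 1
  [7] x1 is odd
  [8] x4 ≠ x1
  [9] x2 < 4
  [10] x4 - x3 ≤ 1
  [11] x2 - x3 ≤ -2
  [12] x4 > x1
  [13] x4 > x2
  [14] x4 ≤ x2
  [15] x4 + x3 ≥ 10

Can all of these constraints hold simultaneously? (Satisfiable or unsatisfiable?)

Unsatisfiable

From constraints 2 and 5: x4 ≥ x3 and x3 ≥ 6, so x4 ≥ 6. From constraints 3 and 14: x4 ≤ x2 and x2 ≤ 2, so x4 ≤ 2. But 2 < 6, so no value of x4 works.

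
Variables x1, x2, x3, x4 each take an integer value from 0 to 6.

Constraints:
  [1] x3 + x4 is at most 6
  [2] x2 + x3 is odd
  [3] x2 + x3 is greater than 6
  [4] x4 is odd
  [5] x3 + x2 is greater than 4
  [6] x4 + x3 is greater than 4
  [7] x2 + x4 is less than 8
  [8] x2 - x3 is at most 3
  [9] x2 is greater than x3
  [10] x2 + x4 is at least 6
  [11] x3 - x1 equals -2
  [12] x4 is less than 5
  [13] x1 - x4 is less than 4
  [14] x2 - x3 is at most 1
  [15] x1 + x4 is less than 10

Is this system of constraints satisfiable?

Setting (x1, x2, x3, x4) = (5, 4, 3, 3) satisfies everything: constraint 1: x3 + x4 = 6; constraint 3: x2 + x3 = 7; constraint 5: x3 + x2 = 7, and the others follow.

Satisfiable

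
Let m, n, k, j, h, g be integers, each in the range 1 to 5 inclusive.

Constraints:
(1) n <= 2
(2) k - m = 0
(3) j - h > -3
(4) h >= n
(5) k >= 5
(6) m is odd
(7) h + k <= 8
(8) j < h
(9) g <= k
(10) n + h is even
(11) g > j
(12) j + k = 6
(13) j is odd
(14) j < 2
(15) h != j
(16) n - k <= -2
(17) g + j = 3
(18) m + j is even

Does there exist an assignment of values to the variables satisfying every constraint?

Satisfiable

One satisfying assignment is m = 5, n = 1, k = 5, j = 1, h = 3, g = 2.
For the less obvious constraints — constraint 2: k - m = 0; constraint 3: j - h = -2 — and the others hold by inspection.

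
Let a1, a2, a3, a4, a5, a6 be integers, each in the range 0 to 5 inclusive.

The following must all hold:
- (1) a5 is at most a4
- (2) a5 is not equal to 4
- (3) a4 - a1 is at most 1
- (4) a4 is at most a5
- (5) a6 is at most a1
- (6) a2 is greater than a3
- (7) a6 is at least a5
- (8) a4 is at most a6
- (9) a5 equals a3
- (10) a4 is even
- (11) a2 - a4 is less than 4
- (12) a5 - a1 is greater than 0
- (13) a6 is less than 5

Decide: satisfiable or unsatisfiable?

Unsatisfiable

Constraints 1, 5, 8, and 12 give a1 < a5, a5 ≤ a4, a4 ≤ a6, a6 ≤ a1. Chaining: a1 < a5 ≤ a4 ≤ a6 ≤ a1, which forces a1 < a1 — impossible.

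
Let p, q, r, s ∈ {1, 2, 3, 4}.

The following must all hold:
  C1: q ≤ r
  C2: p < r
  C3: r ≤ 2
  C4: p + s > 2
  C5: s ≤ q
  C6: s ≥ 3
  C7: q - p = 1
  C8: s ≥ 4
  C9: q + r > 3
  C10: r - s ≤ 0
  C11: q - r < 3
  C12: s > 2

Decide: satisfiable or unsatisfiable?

Unsatisfiable

From constraints 5 and 8: q ≥ s and s ≥ 4, so q ≥ 4. From constraints 1 and 3: q ≤ r and r ≤ 2, so q ≤ 2. But 2 < 4, so no value of q works.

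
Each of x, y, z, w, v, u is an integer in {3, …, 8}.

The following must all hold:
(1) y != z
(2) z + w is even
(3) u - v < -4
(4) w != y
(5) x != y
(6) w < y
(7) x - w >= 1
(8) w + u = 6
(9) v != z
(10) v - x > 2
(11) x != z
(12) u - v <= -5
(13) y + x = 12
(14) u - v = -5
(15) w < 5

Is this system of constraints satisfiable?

Satisfiable

The assignment x = 5, y = 7, z = 3, w = 3, v = 8, u = 3 works:
  constraint 3 holds since u - v = -5.
  constraint 7 holds since x - w = 2.
  constraint 8 holds since w + u = 6.
The rest check out directly.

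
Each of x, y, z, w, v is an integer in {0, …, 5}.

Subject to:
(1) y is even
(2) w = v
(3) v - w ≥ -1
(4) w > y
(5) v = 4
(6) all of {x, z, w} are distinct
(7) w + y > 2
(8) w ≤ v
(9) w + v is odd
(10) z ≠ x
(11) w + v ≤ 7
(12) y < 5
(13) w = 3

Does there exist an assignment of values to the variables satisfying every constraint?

Unsatisfiable

Constraint 13 fixes w = 3 and constraint 5 fixes v = 4, but constraint 2 requires w = v. Since 3 ≠ 4, contradiction.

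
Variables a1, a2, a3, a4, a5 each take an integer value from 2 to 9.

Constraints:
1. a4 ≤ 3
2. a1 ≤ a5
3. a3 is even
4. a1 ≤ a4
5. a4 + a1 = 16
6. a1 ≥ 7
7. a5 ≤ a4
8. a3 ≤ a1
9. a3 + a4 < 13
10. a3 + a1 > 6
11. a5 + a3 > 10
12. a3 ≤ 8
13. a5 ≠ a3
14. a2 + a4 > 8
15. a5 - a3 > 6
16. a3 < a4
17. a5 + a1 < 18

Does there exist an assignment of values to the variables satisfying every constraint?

Unsatisfiable

From constraints 2 and 6: a5 ≥ a1 and a1 ≥ 7, so a5 ≥ 7. From constraints 1 and 7: a5 ≤ a4 and a4 ≤ 3, so a5 ≤ 3. But 3 < 7, so no value of a5 works.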